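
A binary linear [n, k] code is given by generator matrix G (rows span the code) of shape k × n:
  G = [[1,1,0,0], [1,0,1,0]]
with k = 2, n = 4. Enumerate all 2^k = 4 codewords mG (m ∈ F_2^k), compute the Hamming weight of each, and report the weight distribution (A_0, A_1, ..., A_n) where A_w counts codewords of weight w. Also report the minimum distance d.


Weight distribution: A_0 = 1, A_2 = 3. Minimum distance d = 2.

Enumerate all 2^2 = 4 messages m ∈ F_2^2.
For each, compute codeword c = mG in F_2^4, then tally its weight.
  m = 00 → c = 0000, weight = 0.
  m = 10 → c = 1100, weight = 2.
  m = 01 → c = 1010, weight = 2.
  m = 11 → c = 0110, weight = 2.
Tally weights:
  weight 0: 1 codewords.
  weight 2: 3 codewords.
Minimum distance d = smallest w > 0 with A_w > 0 = 2.
Sanity: Σ A_w = 4 = 2^2 = 4 ✓.


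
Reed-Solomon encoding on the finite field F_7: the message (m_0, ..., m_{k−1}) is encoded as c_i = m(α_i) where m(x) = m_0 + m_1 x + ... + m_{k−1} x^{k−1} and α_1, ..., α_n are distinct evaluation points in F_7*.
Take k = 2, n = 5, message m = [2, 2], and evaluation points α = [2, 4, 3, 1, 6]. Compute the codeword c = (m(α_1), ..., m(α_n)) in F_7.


c = [6, 3, 1, 4, 0]

Message polynomial: m(x) = 2 + 2·x (mod 7).
For each evaluation point α_i, compute m(α_i) mod 7:
  α_1 = 2: Horner steps 2 → 6, so m(2) = 6.
  α_2 = 4: Horner steps 2 → 3, so m(4) = 3.
  α_3 = 3: Horner steps 2 → 1, so m(3) = 1.
  α_4 = 1: Horner steps 2 → 4, so m(1) = 4.
  α_5 = 6: Horner steps 2 → 0, so m(6) = 0.
Codeword c = [6, 3, 1, 4, 0] ∈ F_7^5.


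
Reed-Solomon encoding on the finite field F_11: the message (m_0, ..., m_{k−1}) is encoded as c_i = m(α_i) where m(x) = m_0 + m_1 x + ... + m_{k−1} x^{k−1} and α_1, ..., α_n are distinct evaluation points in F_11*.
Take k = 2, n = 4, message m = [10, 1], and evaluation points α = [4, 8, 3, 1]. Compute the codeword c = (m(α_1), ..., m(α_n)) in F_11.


c = [3, 7, 2, 0]

Message polynomial: m(x) = 10 + 1·x (mod 11).
For each evaluation point α_i, compute m(α_i) mod 11:
  α_1 = 4: Horner steps 1 → 3, so m(4) = 3.
  α_2 = 8: Horner steps 1 → 7, so m(8) = 7.
  α_3 = 3: Horner steps 1 → 2, so m(3) = 2.
  α_4 = 1: Horner steps 1 → 0, so m(1) = 0.
Codeword c = [3, 7, 2, 0] ∈ F_11^4.


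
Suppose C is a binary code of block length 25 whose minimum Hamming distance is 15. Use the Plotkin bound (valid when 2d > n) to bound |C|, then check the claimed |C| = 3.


Plotkin bound M ≤ 6; given |C| = 3 ≤ bound (satisfied).

Check applicability: 2d = 30, n = 25.
2d − n = 5 > 0, so Plotkin applies.
Compute d/(2d−n) = 15/5 ≈ 3.0000.
⌊d/(2d−n)⌋ = 3.
Plotkin bound: M ≤ 2·3 = 6.
Given |C| = 3, check: satisfied.
This |C| is below the Plotkin bound.


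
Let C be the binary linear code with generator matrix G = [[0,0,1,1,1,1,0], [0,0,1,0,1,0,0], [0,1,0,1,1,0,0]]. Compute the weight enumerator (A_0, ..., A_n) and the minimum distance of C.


Weight distribution: A_0 = 1, A_2 = 2, A_3 = 4, A_4 = 1. Minimum distance d = 2.

Enumerate all 2^3 = 8 messages m ∈ F_2^3.
For each, compute codeword c = mG in F_2^7, then tally its weight.
  m = 000 → c = 0000000, weight = 0.
  m = 100 → c = 0011110, weight = 4.
  m = 010 → c = 0010100, weight = 2.
  m = 110 → c = 0001010, weight = 2.
  m = 001 → c = 0101100, weight = 3.
  m = 101 → c = 0110010, weight = 3.
  m = 011 → c = 0111000, weight = 3.
  m = 111 → c = 0100110, weight = 3.
Tally weights:
  weight 0: 1 codewords.
  weight 2: 2 codewords.
  weight 3: 4 codewords.
  weight 4: 1 codewords.
Minimum distance d = smallest w > 0 with A_w > 0 = 2.
Sanity: Σ A_w = 8 = 2^3 = 8 ✓.


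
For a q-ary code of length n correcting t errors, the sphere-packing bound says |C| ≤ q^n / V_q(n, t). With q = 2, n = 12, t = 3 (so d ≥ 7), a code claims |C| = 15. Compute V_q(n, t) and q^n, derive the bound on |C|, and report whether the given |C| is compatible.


V_q(n, t) = 299, q^n = 4096, Hamming bound = 13, |C| = 15 > bound (violated).

Step 1: Compute V_q(n, t) = Σ_{j=0}^3 C(n, j) (q−1)^j.
  j = 0: C(12,0)·(1)^0 = 1·1 = 1.
  j = 1: C(12,1)·(1)^1 = 12·1 = 12.
  j = 2: C(12,2)·(1)^2 = 66·1 = 66.
  j = 3: C(12,3)·(1)^3 = 220·1 = 220.
  V_q(n, t) = 1 + 12 + 66 + 220 = 299.
Step 2: q^n = 2^12 = 4096.
Step 3: Hamming bound ⌊q^n / V_q(n,t)⌋ = ⌊4096/299⌋ = 13.
Step 4: Compare |C| = 15 to 13: violated.
The claimed |C| lies above the Hamming bound, so no 2-ary code of length 12 with d ≥ 7 can have 15 codewords.


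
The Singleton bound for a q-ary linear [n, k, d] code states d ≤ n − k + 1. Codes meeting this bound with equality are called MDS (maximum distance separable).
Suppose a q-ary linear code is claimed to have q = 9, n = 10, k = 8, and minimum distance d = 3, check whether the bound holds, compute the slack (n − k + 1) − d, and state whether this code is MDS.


Singleton RHS = n − k + 1 = 3, slack = 0, bound satisfied, MDS.

Singleton bound: d ≤ n − k + 1.
Here n = 10, k = 8, so n − k + 1 = 3.
Given d = 3, check d ≤ 3: YES.
Slack = (n − k + 1) − d = 0.
The code is MDS (slack = 0).
Description: the claimed parameters are [10, 8, 3]_9; such a code would be MDS (meets Singleton bound).


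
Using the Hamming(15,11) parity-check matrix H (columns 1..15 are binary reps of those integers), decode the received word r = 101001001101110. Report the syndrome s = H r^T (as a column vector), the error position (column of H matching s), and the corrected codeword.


s = (1, 0, 0, 0)^T, error position = 8, corrected codeword c = 101001011101110

Compute s = H r^T mod 2 one row at a time:
  s_1 = 0 + 1 + 1 + 0 + 1 + 1 + 1 + 0 = 5 ≡ 1 (mod 2).
  s_2 = 0 + 0 + 1 + 0 + 1 + 1 + 1 + 0 = 4 ≡ 0 (mod 2).
  s_3 = 0 + 1 + 1 + 0 + 1 + 0 + 1 + 0 = 4 ≡ 0 (mod 2).
  s_4 = 1 + 1 + 0 + 0 + 1 + 0 + 1 + 0 = 4 ≡ 0 (mod 2).
s = (1, 0, 0, 0)^T — this equals column 8 of H (binary 1000), so error is at position 8.
Correct: flip bit 8 of r = 101001001101110 to get c = 101001011101110.


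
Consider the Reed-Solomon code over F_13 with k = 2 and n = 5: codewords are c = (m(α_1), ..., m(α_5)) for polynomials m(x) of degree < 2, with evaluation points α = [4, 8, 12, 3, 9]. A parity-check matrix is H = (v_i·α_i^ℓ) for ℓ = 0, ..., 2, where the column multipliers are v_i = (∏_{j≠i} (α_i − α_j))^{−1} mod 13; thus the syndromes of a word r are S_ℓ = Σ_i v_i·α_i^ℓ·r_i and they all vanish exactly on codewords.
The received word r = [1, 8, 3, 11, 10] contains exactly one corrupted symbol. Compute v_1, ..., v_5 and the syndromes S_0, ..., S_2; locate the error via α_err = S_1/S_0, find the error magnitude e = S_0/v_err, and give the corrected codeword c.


S = (3, 12, 9), error at position 1, error magnitude e = 1, c = [0, 8, 3, 11, 10].

Step 1: column multipliers v_i = (∏_{j≠i}(α_i − α_j))^{−1} mod 13.
  i = 1 (α = 4): (4−8)(4−12)(4−3)(4−9) = (−4)·(−8)·1·(−5) = −160 ≡ 9, so v_1 = 9^{−1} = 3 (mod 13).
  i = 2 (α = 8): (8−4)(8−12)(8−3)(8−9) = 4·(−4)·5·(−1) = 80 ≡ 2, so v_2 = 2^{−1} = 7 (mod 13).
  i = 3 (α = 12): (12−4)(12−8)(12−3)(12−9) = 8·4·9·3 = 864 ≡ 6, so v_3 = 6^{−1} = 11 (mod 13).
  i = 4 (α = 3): (3−4)(3−8)(3−12)(3−9) = (−1)·(−5)·(−9)·(−6) = 270 ≡ 10, so v_4 = 10^{−1} = 4 (mod 13).
  i = 5 (α = 9): (9−4)(9−8)(9−12)(9−3) = 5·1·(−3)·6 = −90 ≡ 1, so v_5 = 1^{−1} = 1 (mod 13).
  v = [3, 7, 11, 4, 1].
Step 2: syndromes of r = [1, 8, 3, 11, 10] (all sums mod 13).
  S_0 = Σ v_i r_i = 3·1 + 7·8 + 11·3 + 4·11 + 1·10 = 146 ≡ 3.
  S_1 = Σ v_i α_i r_i = 3·4·1 + 7·8·8 + 11·12·3 + 4·3·11 + 1·9·10 = 1078 ≡ 12.
  α_i^2 mod 13 = [3, 12, 1, 9, 3].
  S_2 = Σ v_i α_i^2 r_i = 3·3·1 + 7·12·8 + 11·1·3 + 4·9·11 + 1·3·10 = 1140 ≡ 9.
  S = (3, 12, 9) ≠ 0, so r is not a codeword (an error is present).
Step 3: locate the error. For a single error e at position i, S_ℓ = v_i·e·α_i^ℓ, so α_err = S_1/S_0.
  S_0^{−1} = 3^{−1} = 9 (mod 13), so α_err = 12·9 = 108 ≡ 4 = α_1. Error position i = 1.
  Consistency check: S_2/S_1 = 9·12 = 108 ≡ 4 = α_err ✓ (single-error assumption holds).
Step 4: error magnitude e = S_0/v_1 = S_0·∏_{j≠1}(α_1 − α_j) = 3·9 = 27 ≡ 1 (mod 13).
Step 5: correct position 1: c_1 = r_1 − e = 1 − 1 ≡ 0 (mod 13). Hence c = [0, 8, 3, 11, 10].
  Check: interpolating c through the α_i gives m(x) = 5 + 2·x (degree < 2) with m(α_i) = c_i for every i, so c is indeed a codeword.


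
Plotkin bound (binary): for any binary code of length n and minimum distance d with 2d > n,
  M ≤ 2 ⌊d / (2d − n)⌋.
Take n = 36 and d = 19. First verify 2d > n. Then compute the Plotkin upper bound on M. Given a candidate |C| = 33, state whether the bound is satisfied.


Plotkin bound M ≤ 18; given |C| = 33 > bound (violated).

Check applicability: 2d = 38, n = 36.
2d − n = 2 > 0, so Plotkin applies.
Compute d/(2d−n) = 19/2 ≈ 9.5000.
⌊d/(2d−n)⌋ = 9.
Plotkin bound: M ≤ 2·9 = 18.
Given |C| = 33, check: VIOLATED.
This |C| is above the Plotkin bound, so no binary code with n = 36, d = 19 and 33 codewords exists.


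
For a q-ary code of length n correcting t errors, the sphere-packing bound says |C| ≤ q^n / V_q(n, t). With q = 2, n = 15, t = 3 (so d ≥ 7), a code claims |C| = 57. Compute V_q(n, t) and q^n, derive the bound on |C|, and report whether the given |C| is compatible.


V_q(n, t) = 576, q^n = 32768, Hamming bound = 56, |C| = 57 > bound (violated).

Step 1: Compute V_q(n, t) = Σ_{j=0}^3 C(n, j) (q−1)^j.
  j = 0: C(15,0)·(1)^0 = 1·1 = 1.
  j = 1: C(15,1)·(1)^1 = 15·1 = 15.
  j = 2: C(15,2)·(1)^2 = 105·1 = 105.
  j = 3: C(15,3)·(1)^3 = 455·1 = 455.
  V_q(n, t) = 1 + 15 + 105 + 455 = 576.
Step 2: q^n = 2^15 = 32768.
Step 3: Hamming bound ⌊q^n / V_q(n,t)⌋ = ⌊32768/576⌋ = 56.
Step 4: Compare |C| = 57 to 56: violated.
The claimed |C| lies above the Hamming bound, so no 2-ary code of length 15 with d ≥ 7 can have 57 codewords.


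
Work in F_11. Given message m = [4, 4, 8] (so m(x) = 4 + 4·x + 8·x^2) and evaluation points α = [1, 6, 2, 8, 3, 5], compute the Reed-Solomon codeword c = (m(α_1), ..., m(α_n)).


c = [5, 8, 0, 9, 0, 4]

Message polynomial: m(x) = 4 + 4·x + 8·x^2 (mod 11).
For each evaluation point α_i, compute m(α_i) mod 11:
  α_1 = 1: Horner steps 8 → 1 → 5, so m(1) = 5.
  α_2 = 6: Horner steps 8 → 8 → 8, so m(6) = 8.
  α_3 = 2: Horner steps 8 → 9 → 0, so m(2) = 0.
  α_4 = 8: Horner steps 8 → 2 → 9, so m(8) = 9.
  α_5 = 3: Horner steps 8 → 6 → 0, so m(3) = 0.
  α_6 = 5: Horner steps 8 → 0 → 4, so m(5) = 4.
Codeword c = [5, 8, 0, 9, 0, 4] ∈ F_11^6.


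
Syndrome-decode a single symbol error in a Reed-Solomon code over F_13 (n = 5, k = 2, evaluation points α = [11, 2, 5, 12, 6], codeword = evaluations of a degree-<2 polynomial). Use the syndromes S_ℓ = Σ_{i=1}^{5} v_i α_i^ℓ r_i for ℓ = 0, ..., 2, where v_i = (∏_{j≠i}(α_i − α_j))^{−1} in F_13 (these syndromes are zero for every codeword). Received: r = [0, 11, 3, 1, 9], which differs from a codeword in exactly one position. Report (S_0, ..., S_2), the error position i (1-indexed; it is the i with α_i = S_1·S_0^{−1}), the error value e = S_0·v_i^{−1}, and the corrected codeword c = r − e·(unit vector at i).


S = (2, 11, 2), error at position 4, error magnitude e = 8, c = [0, 11, 3, 6, 9].

Step 1: column multipliers v_i = (∏_{j≠i}(α_i − α_j))^{−1} mod 13.
  i = 1 (α = 11): (11−2)(11−5)(11−12)(11−6) = 9·6·(−1)·5 = −270 ≡ 3, so v_1 = 3^{−1} = 9 (mod 13).
  i = 2 (α = 2): (2−11)(2−5)(2−12)(2−6) = (−9)·(−3)·(−10)·(−4) = 1080 ≡ 1, so v_2 = 1^{−1} = 1 (mod 13).
  i = 3 (α = 5): (5−11)(5−2)(5−12)(5−6) = (−6)·3·(−7)·(−1) = −126 ≡ 4, so v_3 = 4^{−1} = 10 (mod 13).
  i = 4 (α = 12): (12−11)(12−2)(12−5)(12−6) = 1·10·7·6 = 420 ≡ 4, so v_4 = 4^{−1} = 10 (mod 13).
  i = 5 (α = 6): (6−11)(6−2)(6−5)(6−12) = (−5)·4·1·(−6) = 120 ≡ 3, so v_5 = 3^{−1} = 9 (mod 13).
  v = [9, 1, 10, 10, 9].
Step 2: syndromes of r = [0, 11, 3, 1, 9] (all sums mod 13).
  S_0 = Σ v_i r_i = 9·0 + 1·11 + 10·3 + 10·1 + 9·9 = 132 ≡ 2.
  S_1 = Σ v_i α_i r_i = 9·11·0 + 1·2·11 + 10·5·3 + 10·12·1 + 9·6·9 = 778 ≡ 11.
  α_i^2 mod 13 = [4, 4, 12, 1, 10].
  S_2 = Σ v_i α_i^2 r_i = 9·4·0 + 1·4·11 + 10·12·3 + 10·1·1 + 9·10·9 = 1224 ≡ 2.
  S = (2, 11, 2) ≠ 0, so r is not a codeword (an error is present).
Step 3: locate the error. For a single error e at position i, S_ℓ = v_i·e·α_i^ℓ, so α_err = S_1/S_0.
  S_0^{−1} = 2^{−1} = 7 (mod 13), so α_err = 11·7 = 77 ≡ 12 = α_4. Error position i = 4.
  Consistency check: S_2/S_1 = 2·6 = 12 ≡ 12 = α_err ✓ (single-error assumption holds).
Step 4: error magnitude e = S_0/v_4 = S_0·∏_{j≠4}(α_4 − α_j) = 2·4 = 8 ≡ 8 (mod 13).
Step 5: correct position 4: c_4 = r_4 − e = 1 − 8 ≡ 6 (mod 13). Hence c = [0, 11, 3, 6, 9].
  Check: interpolating c through the α_i gives m(x) = 12 + 6·x (degree < 2) with m(α_i) = c_i for every i, so c is indeed a codeword.


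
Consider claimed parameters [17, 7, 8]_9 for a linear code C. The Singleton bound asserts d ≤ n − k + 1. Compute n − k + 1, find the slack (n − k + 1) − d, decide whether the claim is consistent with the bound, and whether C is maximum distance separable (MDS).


Singleton RHS = n − k + 1 = 11, slack = 3, bound satisfied, not MDS.

Singleton bound: d ≤ n − k + 1.
Here n = 17, k = 7, so n − k + 1 = 11.
Given d = 8, check d ≤ 11: YES.
Slack = (n − k + 1) − d = 3.
The code is NOT MDS (slack = 3 > 0).
Description: the claimed parameters are [17, 7, 8]_9; such a code would be non-MDS.


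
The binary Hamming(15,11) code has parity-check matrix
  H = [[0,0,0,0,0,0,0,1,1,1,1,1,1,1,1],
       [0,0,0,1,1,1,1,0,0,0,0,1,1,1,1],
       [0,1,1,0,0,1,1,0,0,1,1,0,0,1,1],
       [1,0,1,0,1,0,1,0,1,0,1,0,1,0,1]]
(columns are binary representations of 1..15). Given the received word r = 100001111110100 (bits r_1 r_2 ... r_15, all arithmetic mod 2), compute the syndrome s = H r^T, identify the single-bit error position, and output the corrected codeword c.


s = (1, 1, 0, 1)^T, error position = 13, corrected codeword c = 100001111110000

Compute s = H r^T mod 2 one row at a time:
  s_1 = 1 + 1 + 1 + 1 + 0 + 1 + 0 + 0 = 5 ≡ 1 (mod 2).
  s_2 = 0 + 0 + 1 + 1 + 0 + 1 + 0 + 0 = 3 ≡ 1 (mod 2).
  s_3 = 0 + 0 + 1 + 1 + 1 + 1 + 0 + 0 = 4 ≡ 0 (mod 2).
  s_4 = 1 + 0 + 0 + 1 + 1 + 1 + 1 + 0 = 5 ≡ 1 (mod 2).
s = (1, 1, 0, 1)^T — this equals column 13 of H (binary 1101), so error is at position 13.
Correct: flip bit 13 of r = 100001111110100 to get c = 100001111110000.


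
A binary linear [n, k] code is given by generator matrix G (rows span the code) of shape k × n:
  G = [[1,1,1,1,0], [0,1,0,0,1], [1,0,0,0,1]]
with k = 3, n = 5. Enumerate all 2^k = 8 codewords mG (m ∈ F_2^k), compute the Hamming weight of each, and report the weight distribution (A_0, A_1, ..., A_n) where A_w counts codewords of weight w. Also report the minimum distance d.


Weight distribution: A_0 = 1, A_2 = 4, A_4 = 3. Minimum distance d = 2.

Enumerate all 2^3 = 8 messages m ∈ F_2^3.
For each, compute codeword c = mG in F_2^5, then tally its weight.
  m = 000 → c = 00000, weight = 0.
  m = 100 → c = 11110, weight = 4.
  m = 010 → c = 01001, weight = 2.
  m = 110 → c = 10111, weight = 4.
  m = 001 → c = 10001, weight = 2.
  m = 101 → c = 01111, weight = 4.
  m = 011 → c = 11000, weight = 2.
  m = 111 → c = 00110, weight = 2.
Tally weights:
  weight 0: 1 codewords.
  weight 2: 4 codewords.
  weight 4: 3 codewords.
Minimum distance d = smallest w > 0 with A_w > 0 = 2.
Sanity: Σ A_w = 8 = 2^3 = 8 ✓.


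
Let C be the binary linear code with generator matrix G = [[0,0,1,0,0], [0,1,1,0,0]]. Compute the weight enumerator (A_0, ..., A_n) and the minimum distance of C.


Weight distribution: A_0 = 1, A_1 = 2, A_2 = 1. Minimum distance d = 1.

Enumerate all 2^2 = 4 messages m ∈ F_2^2.
For each, compute codeword c = mG in F_2^5, then tally its weight.
  m = 00 → c = 00000, weight = 0.
  m = 10 → c = 00100, weight = 1.
  m = 01 → c = 01100, weight = 2.
  m = 11 → c = 01000, weight = 1.
Tally weights:
  weight 0: 1 codewords.
  weight 1: 2 codewords.
  weight 2: 1 codewords.
Minimum distance d = smallest w > 0 with A_w > 0 = 1.
Sanity: Σ A_w = 4 = 2^2 = 4 ✓.


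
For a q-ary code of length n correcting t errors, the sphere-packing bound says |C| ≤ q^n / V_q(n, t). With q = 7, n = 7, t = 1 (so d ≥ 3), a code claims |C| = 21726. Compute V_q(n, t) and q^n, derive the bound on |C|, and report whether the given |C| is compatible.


V_q(n, t) = 43, q^n = 823543, Hamming bound = 19152, |C| = 21726 > bound (violated).

Step 1: Compute V_q(n, t) = Σ_{j=0}^1 C(n, j) (q−1)^j.
  j = 0: C(7,0)·(6)^0 = 1·1 = 1.
  j = 1: C(7,1)·(6)^1 = 7·6 = 42.
  V_q(n, t) = 1 + 42 = 43.
Step 2: q^n = 7^7 = 823543.
Step 3: Hamming bound ⌊q^n / V_q(n,t)⌋ = ⌊823543/43⌋ = 19152.
Step 4: Compare |C| = 21726 to 19152: violated.
The claimed |C| lies above the Hamming bound, so no 7-ary code of length 7 with d ≥ 3 can have 21726 codewords.


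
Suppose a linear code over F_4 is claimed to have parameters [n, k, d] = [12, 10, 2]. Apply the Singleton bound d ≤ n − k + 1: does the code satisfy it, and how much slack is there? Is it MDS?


Singleton RHS = n − k + 1 = 3, slack = 1, bound satisfied, not MDS.

Singleton bound: d ≤ n − k + 1.
Here n = 12, k = 10, so n − k + 1 = 3.
Given d = 2, check d ≤ 3: YES.
Slack = (n − k + 1) − d = 1.
The code is NOT MDS (slack = 1 > 0).
Description: the claimed parameters are [12, 10, 2]_4; such a code would be non-MDS.


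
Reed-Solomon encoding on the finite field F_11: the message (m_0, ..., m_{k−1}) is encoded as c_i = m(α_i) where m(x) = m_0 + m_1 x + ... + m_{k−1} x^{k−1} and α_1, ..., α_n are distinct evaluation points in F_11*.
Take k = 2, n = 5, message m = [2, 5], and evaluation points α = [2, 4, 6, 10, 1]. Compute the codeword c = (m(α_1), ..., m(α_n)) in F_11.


c = [1, 0, 10, 8, 7]

Message polynomial: m(x) = 2 + 5·x (mod 11).
For each evaluation point α_i, compute m(α_i) mod 11:
  α_1 = 2: Horner steps 5 → 1, so m(2) = 1.
  α_2 = 4: Horner steps 5 → 0, so m(4) = 0.
  α_3 = 6: Horner steps 5 → 10, so m(6) = 10.
  α_4 = 10: Horner steps 5 → 8, so m(10) = 8.
  α_5 = 1: Horner steps 5 → 7, so m(1) = 7.
Codeword c = [1, 0, 10, 8, 7] ∈ F_11^5.


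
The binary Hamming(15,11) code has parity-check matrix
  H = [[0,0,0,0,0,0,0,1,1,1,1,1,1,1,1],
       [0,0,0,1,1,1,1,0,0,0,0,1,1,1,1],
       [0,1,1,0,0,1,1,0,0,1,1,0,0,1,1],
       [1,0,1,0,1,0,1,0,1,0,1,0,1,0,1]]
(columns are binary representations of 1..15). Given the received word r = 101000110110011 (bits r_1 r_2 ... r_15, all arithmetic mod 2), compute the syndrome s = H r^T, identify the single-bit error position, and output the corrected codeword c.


s = (1, 1, 0, 1)^T, error position = 13, corrected codeword c = 101000110110111

Compute s = H r^T mod 2 one row at a time:
  s_1 = 1 + 0 + 1 + 1 + 0 + 0 + 1 + 1 = 5 ≡ 1 (mod 2).
  s_2 = 0 + 0 + 0 + 1 + 0 + 0 + 1 + 1 = 3 ≡ 1 (mod 2).
  s_3 = 0 + 1 + 0 + 1 + 1 + 1 + 1 + 1 = 6 ≡ 0 (mod 2).
  s_4 = 1 + 1 + 0 + 1 + 0 + 1 + 0 + 1 = 5 ≡ 1 (mod 2).
s = (1, 1, 0, 1)^T — this equals column 13 of H (binary 1101), so error is at position 13.
Correct: flip bit 13 of r = 101000110110011 to get c = 101000110110111.


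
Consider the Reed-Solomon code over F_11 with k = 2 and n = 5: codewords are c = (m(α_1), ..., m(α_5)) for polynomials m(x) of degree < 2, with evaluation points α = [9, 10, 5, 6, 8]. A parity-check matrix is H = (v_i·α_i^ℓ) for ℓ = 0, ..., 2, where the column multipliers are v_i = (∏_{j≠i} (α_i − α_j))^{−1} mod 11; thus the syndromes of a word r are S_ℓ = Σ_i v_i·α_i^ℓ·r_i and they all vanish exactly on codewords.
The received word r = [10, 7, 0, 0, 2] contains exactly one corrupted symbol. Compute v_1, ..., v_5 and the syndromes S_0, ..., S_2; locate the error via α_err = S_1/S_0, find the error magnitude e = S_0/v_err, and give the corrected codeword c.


S = (4, 2, 1), error at position 4, error magnitude e = 3, c = [10, 7, 0, 8, 2].

Step 1: column multipliers v_i = (∏_{j≠i}(α_i − α_j))^{−1} mod 11.
  i = 1 (α = 9): (9−10)(9−5)(9−6)(9−8) = (−1)·4·3·1 = −12 ≡ 10, so v_1 = 10^{−1} = 10 (mod 11).
  i = 2 (α = 10): (10−9)(10−5)(10−6)(10−8) = 1·5·4·2 = 40 ≡ 7, so v_2 = 7^{−1} = 8 (mod 11).
  i = 3 (α = 5): (5−9)(5−10)(5−6)(5−8) = (−4)·(−5)·(−1)·(−3) = 60 ≡ 5, so v_3 = 5^{−1} = 9 (mod 11).
  i = 4 (α = 6): (6−9)(6−10)(6−5)(6−8) = (−3)·(−4)·1·(−2) = −24 ≡ 9, so v_4 = 9^{−1} = 5 (mod 11).
  i = 5 (α = 8): (8−9)(8−10)(8−5)(8−6) = (−1)·(−2)·3·2 = 12 ≡ 1, so v_5 = 1^{−1} = 1 (mod 11).
  v = [10, 8, 9, 5, 1].
Step 2: syndromes of r = [10, 7, 0, 0, 2] (all sums mod 11).
  S_0 = Σ v_i r_i = 10·10 + 8·7 + 9·0 + 5·0 + 1·2 = 158 ≡ 4.
  S_1 = Σ v_i α_i r_i = 10·9·10 + 8·10·7 + 9·5·0 + 5·6·0 + 1·8·2 = 1476 ≡ 2.
  α_i^2 mod 11 = [4, 1, 3, 3, 9].
  S_2 = Σ v_i α_i^2 r_i = 10·4·10 + 8·1·7 + 9·3·0 + 5·3·0 + 1·9·2 = 474 ≡ 1.
  S = (4, 2, 1) ≠ 0, so r is not a codeword (an error is present).
Step 3: locate the error. For a single error e at position i, S_ℓ = v_i·e·α_i^ℓ, so α_err = S_1/S_0.
  S_0^{−1} = 4^{−1} = 3 (mod 11), so α_err = 2·3 = 6 ≡ 6 = α_4. Error position i = 4.
  Consistency check: S_2/S_1 = 1·6 = 6 ≡ 6 = α_err ✓ (single-error assumption holds).
Step 4: error magnitude e = S_0/v_4 = S_0·∏_{j≠4}(α_4 − α_j) = 4·9 = 36 ≡ 3 (mod 11).
Step 5: correct position 4: c_4 = r_4 − e = 0 − 3 ≡ 8 (mod 11). Hence c = [10, 7, 0, 8, 2].
  Check: interpolating c through the α_i gives m(x) = 4 + 8·x (degree < 2) with m(α_i) = c_i for every i, so c is indeed a codeword.


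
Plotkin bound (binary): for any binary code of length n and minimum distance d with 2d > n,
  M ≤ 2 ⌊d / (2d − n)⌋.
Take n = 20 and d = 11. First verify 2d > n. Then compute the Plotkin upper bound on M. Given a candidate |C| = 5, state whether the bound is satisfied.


Plotkin bound M ≤ 10; given |C| = 5 ≤ bound (satisfied).

Check applicability: 2d = 22, n = 20.
2d − n = 2 > 0, so Plotkin applies.
Compute d/(2d−n) = 11/2 ≈ 5.5000.
⌊d/(2d−n)⌋ = 5.
Plotkin bound: M ≤ 2·5 = 10.
Given |C| = 5, check: satisfied.
This |C| is below the Plotkin bound.


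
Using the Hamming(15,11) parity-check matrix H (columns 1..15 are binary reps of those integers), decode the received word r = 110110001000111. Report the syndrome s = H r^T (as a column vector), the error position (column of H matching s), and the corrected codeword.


s = (0, 1, 1, 1)^T, error position = 7, corrected codeword c = 110110101000111

Compute s = H r^T mod 2 one row at a time:
  s_1 = 0 + 1 + 0 + 0 + 0 + 1 + 1 + 1 = 4 ≡ 0 (mod 2).
  s_2 = 1 + 1 + 0 + 0 + 0 + 1 + 1 + 1 = 5 ≡ 1 (mod 2).
  s_3 = 1 + 0 + 0 + 0 + 0 + 0 + 1 + 1 = 3 ≡ 1 (mod 2).
  s_4 = 1 + 0 + 1 + 0 + 1 + 0 + 1 + 1 = 5 ≡ 1 (mod 2).
s = (0, 1, 1, 1)^T — this equals column 7 of H (binary 0111), so error is at position 7.
Correct: flip bit 7 of r = 110110001000111 to get c = 110110101000111.


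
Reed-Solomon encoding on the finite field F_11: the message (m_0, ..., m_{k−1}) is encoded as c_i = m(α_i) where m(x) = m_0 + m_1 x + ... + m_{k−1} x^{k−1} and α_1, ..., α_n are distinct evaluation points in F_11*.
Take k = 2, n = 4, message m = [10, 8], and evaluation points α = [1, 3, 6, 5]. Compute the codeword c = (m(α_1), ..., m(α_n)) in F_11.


c = [7, 1, 3, 6]

Message polynomial: m(x) = 10 + 8·x (mod 11).
For each evaluation point α_i, compute m(α_i) mod 11:
  α_1 = 1: Horner steps 8 → 7, so m(1) = 7.
  α_2 = 3: Horner steps 8 → 1, so m(3) = 1.
  α_3 = 6: Horner steps 8 → 3, so m(6) = 3.
  α_4 = 5: Horner steps 8 → 6, so m(5) = 6.
Codeword c = [7, 1, 3, 6] ∈ F_11^4.


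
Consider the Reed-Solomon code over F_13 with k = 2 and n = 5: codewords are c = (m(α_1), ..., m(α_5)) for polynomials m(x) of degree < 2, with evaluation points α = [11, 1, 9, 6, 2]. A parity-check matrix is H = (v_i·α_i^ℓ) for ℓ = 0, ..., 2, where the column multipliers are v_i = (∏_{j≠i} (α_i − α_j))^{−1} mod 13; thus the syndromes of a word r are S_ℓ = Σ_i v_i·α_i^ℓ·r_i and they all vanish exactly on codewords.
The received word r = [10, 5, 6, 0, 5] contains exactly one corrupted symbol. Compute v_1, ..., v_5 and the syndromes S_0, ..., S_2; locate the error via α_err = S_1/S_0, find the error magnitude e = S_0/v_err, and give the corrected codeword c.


S = (8, 8, 8), error at position 2, error magnitude e = 2, c = [10, 3, 6, 0, 5].

Step 1: column multipliers v_i = (∏_{j≠i}(α_i − α_j))^{−1} mod 13.
  i = 1 (α = 11): (11−1)(11−9)(11−6)(11−2) = 10·2·5·9 = 900 ≡ 3, so v_1 = 3^{−1} = 9 (mod 13).
  i = 2 (α = 1): (1−11)(1−9)(1−6)(1−2) = (−10)·(−8)·(−5)·(−1) = 400 ≡ 10, so v_2 = 10^{−1} = 4 (mod 13).
  i = 3 (α = 9): (9−11)(9−1)(9−6)(9−2) = (−2)·8·3·7 = −336 ≡ 2, so v_3 = 2^{−1} = 7 (mod 13).
  i = 4 (α = 6): (6−11)(6−1)(6−9)(6−2) = (−5)·5·(−3)·4 = 300 ≡ 1, so v_4 = 1^{−1} = 1 (mod 13).
  i = 5 (α = 2): (2−11)(2−1)(2−9)(2−6) = (−9)·1·(−7)·(−4) = −252 ≡ 8, so v_5 = 8^{−1} = 5 (mod 13).
  v = [9, 4, 7, 1, 5].
Step 2: syndromes of r = [10, 5, 6, 0, 5] (all sums mod 13).
  S_0 = Σ v_i r_i = 9·10 + 4·5 + 7·6 + 1·0 + 5·5 = 177 ≡ 8.
  S_1 = Σ v_i α_i r_i = 9·11·10 + 4·1·5 + 7·9·6 + 1·6·0 + 5·2·5 = 1438 ≡ 8.
  α_i^2 mod 13 = [4, 1, 3, 10, 4].
  S_2 = Σ v_i α_i^2 r_i = 9·4·10 + 4·1·5 + 7·3·6 + 1·10·0 + 5·4·5 = 606 ≡ 8.
  S = (8, 8, 8) ≠ 0, so r is not a codeword (an error is present).
Step 3: locate the error. For a single error e at position i, S_ℓ = v_i·e·α_i^ℓ, so α_err = S_1/S_0.
  S_0^{−1} = 8^{−1} = 5 (mod 13), so α_err = 8·5 = 40 ≡ 1 = α_2. Error position i = 2.
  Consistency check: S_2/S_1 = 8·5 = 40 ≡ 1 = α_err ✓ (single-error assumption holds).
Step 4: error magnitude e = S_0/v_2 = S_0·∏_{j≠2}(α_2 − α_j) = 8·10 = 80 ≡ 2 (mod 13).
Step 5: correct position 2: c_2 = r_2 − e = 5 − 2 ≡ 3 (mod 13). Hence c = [10, 3, 6, 0, 5].
  Check: interpolating c through the α_i gives m(x) = 1 + 2·x (degree < 2) with m(α_i) = c_i for every i, so c is indeed a codeword.


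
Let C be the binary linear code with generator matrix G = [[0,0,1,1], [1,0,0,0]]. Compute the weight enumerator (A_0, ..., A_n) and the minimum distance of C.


Weight distribution: A_0 = 1, A_1 = 1, A_2 = 1, A_3 = 1. Minimum distance d = 1.

Enumerate all 2^2 = 4 messages m ∈ F_2^2.
For each, compute codeword c = mG in F_2^4, then tally its weight.
  m = 00 → c = 0000, weight = 0.
  m = 10 → c = 0011, weight = 2.
  m = 01 → c = 1000, weight = 1.
  m = 11 → c = 1011, weight = 3.
Tally weights:
  weight 0: 1 codewords.
  weight 1: 1 codewords.
  weight 2: 1 codewords.
  weight 3: 1 codewords.
Minimum distance d = smallest w > 0 with A_w > 0 = 1.
Sanity: Σ A_w = 4 = 2^2 = 4 ✓.


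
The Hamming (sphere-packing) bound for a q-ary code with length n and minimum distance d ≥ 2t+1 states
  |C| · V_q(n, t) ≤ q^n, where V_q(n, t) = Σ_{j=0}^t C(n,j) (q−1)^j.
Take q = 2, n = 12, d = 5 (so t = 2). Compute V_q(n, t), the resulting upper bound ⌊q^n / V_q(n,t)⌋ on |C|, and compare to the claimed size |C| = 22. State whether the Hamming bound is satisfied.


V_q(n, t) = 79, q^n = 4096, Hamming bound = 51, |C| = 22 ≤ bound (satisfied).

Step 1: Compute V_q(n, t) = Σ_{j=0}^2 C(n, j) (q−1)^j.
  j = 0: C(12,0)·(1)^0 = 1·1 = 1.
  j = 1: C(12,1)·(1)^1 = 12·1 = 12.
  j = 2: C(12,2)·(1)^2 = 66·1 = 66.
  V_q(n, t) = 1 + 12 + 66 = 79.
Step 2: q^n = 2^12 = 4096.
Step 3: Hamming bound ⌊q^n / V_q(n,t)⌋ = ⌊4096/79⌋ = 51.
Step 4: Compare |C| = 22 to 51: satisfied.
The claimed |C| lies below the Hamming bound.


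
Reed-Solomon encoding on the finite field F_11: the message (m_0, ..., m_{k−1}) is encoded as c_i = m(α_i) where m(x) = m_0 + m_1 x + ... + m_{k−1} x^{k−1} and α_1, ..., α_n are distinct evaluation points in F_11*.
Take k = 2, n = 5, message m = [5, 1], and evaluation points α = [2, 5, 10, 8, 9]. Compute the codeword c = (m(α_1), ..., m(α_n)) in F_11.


c = [7, 10, 4, 2, 3]

Message polynomial: m(x) = 5 + 1·x (mod 11).
For each evaluation point α_i, compute m(α_i) mod 11:
  α_1 = 2: Horner steps 1 → 7, so m(2) = 7.
  α_2 = 5: Horner steps 1 → 10, so m(5) = 10.
  α_3 = 10: Horner steps 1 → 4, so m(10) = 4.
  α_4 = 8: Horner steps 1 → 2, so m(8) = 2.
  α_5 = 9: Horner steps 1 → 3, so m(9) = 3.
Codeword c = [7, 10, 4, 2, 3] ∈ F_11^5.


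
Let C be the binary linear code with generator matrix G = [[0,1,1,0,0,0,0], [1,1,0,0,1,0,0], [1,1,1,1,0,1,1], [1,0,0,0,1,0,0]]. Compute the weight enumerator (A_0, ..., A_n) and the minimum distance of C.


Weight distribution: A_0 = 1, A_1 = 2, A_2 = 2, A_3 = 2, A_4 = 3, A_5 = 4, A_6 = 2. Minimum distance d = 1.

Enumerate all 2^4 = 16 messages m ∈ F_2^4.
For each, compute codeword c = mG in F_2^7, then tally its weight.
  m = 0000 → c = 0000000, weight = 0.
  m = 1000 → c = 0110000, weight = 2.
  m = 0100 → c = 1100100, weight = 3.
  m = 1100 → c = 1010100, weight = 3.
  m = 0010 → c = 1111011, weight = 6.
  m = 1010 → c = 1001011, weight = 4.
  m = 0110 → c = 0011111, weight = 5.
  m = 1110 → c = 0101111, weight = 5.
  m = 0001 → c = 1000100, weight = 2.
  m = 1001 → c = 1110100, weight = 4.
  m = 0101 → c = 0100000, weight = 1.
  m = 1101 → c = 0010000, weight = 1.
  m = 0011 → c = 0111111, weight = 6.
  m = 1011 → c = 0001111, weight = 4.
  m = 0111 → c = 1011011, weight = 5.
  m = 1111 → c = 1101011, weight = 5.
Tally weights:
  weight 0: 1 codewords.
  weight 1: 2 codewords.
  weight 2: 2 codewords.
  weight 3: 2 codewords.
  weight 4: 3 codewords.
  weight 5: 4 codewords.
  weight 6: 2 codewords.
Minimum distance d = smallest w > 0 with A_w > 0 = 1.
Sanity: Σ A_w = 16 = 2^4 = 16 ✓.


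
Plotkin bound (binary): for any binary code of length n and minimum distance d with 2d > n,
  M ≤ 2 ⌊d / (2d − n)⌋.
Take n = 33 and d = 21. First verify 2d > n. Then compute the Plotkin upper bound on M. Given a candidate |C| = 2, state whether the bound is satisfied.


Plotkin bound M ≤ 4; given |C| = 2 ≤ bound (satisfied).

Check applicability: 2d = 42, n = 33.
2d − n = 9 > 0, so Plotkin applies.
Compute d/(2d−n) = 21/9 ≈ 2.3333.
⌊d/(2d−n)⌋ = 2.
Plotkin bound: M ≤ 2·2 = 4.
Given |C| = 2, check: satisfied.
This |C| is below the Plotkin bound.


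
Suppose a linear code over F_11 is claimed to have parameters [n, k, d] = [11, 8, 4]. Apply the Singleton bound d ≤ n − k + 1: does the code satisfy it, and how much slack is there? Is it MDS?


Singleton RHS = n − k + 1 = 4, slack = 0, bound satisfied, MDS.

Singleton bound: d ≤ n − k + 1.
Here n = 11, k = 8, so n − k + 1 = 4.
Given d = 4, check d ≤ 4: YES.
Slack = (n − k + 1) − d = 0.
The code is MDS (slack = 0).
Description: the claimed parameters are [11, 8, 4]_11; such a code would be MDS (meets Singleton bound).


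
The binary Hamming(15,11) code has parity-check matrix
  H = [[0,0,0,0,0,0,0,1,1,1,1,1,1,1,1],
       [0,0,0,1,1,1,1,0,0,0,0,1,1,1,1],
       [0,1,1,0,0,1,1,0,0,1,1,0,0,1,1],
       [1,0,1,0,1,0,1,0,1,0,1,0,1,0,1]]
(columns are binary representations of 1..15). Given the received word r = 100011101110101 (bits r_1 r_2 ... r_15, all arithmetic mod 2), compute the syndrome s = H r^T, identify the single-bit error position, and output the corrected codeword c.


s = (1, 1, 1, 1)^T, error position = 15, corrected codeword c = 100011101110100

Compute s = H r^T mod 2 one row at a time:
  s_1 = 0 + 1 + 1 + 1 + 0 + 1 + 0 + 1 = 5 ≡ 1 (mod 2).
  s_2 = 0 + 1 + 1 + 1 + 0 + 1 + 0 + 1 = 5 ≡ 1 (mod 2).
  s_3 = 0 + 0 + 1 + 1 + 1 + 1 + 0 + 1 = 5 ≡ 1 (mod 2).
  s_4 = 1 + 0 + 1 + 1 + 1 + 1 + 1 + 1 = 7 ≡ 1 (mod 2).
s = (1, 1, 1, 1)^T — this equals column 15 of H (binary 1111), so error is at position 15.
Correct: flip bit 15 of r = 100011101110101 to get c = 100011101110100.


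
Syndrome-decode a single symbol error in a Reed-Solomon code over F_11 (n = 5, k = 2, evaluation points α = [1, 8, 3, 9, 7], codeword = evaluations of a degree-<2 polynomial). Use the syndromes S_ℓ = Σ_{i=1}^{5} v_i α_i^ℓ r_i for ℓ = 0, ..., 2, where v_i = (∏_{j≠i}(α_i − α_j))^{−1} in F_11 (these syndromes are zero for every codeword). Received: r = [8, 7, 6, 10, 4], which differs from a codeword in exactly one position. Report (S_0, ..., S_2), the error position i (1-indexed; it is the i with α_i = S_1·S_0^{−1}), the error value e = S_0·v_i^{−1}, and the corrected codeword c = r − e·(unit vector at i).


S = (7, 10, 8), error at position 3, error magnitude e = 3, c = [8, 7, 3, 10, 4].

Step 1: column multipliers v_i = (∏_{j≠i}(α_i − α_j))^{−1} mod 11.
  i = 1 (α = 1): (1−8)(1−3)(1−9)(1−7) = (−7)·(−2)·(−8)·(−6) = 672 ≡ 1, so v_1 = 1^{−1} = 1 (mod 11).
  i = 2 (α = 8): (8−1)(8−3)(8−9)(8−7) = 7·5·(−1)·1 = −35 ≡ 9, so v_2 = 9^{−1} = 5 (mod 11).
  i = 3 (α = 3): (3−1)(3−8)(3−9)(3−7) = 2·(−5)·(−6)·(−4) = −240 ≡ 2, so v_3 = 2^{−1} = 6 (mod 11).
  i = 4 (α = 9): (9−1)(9−8)(9−3)(9−7) = 8·1·6·2 = 96 ≡ 8, so v_4 = 8^{−1} = 7 (mod 11).
  i = 5 (α = 7): (7−1)(7−8)(7−3)(7−9) = 6·(−1)·4·(−2) = 48 ≡ 4, so v_5 = 4^{−1} = 3 (mod 11).
  v = [1, 5, 6, 7, 3].
Step 2: syndromes of r = [8, 7, 6, 10, 4] (all sums mod 11).
  S_0 = Σ v_i r_i = 1·8 + 5·7 + 6·6 + 7·10 + 3·4 = 161 ≡ 7.
  S_1 = Σ v_i α_i r_i = 1·1·8 + 5·8·7 + 6·3·6 + 7·9·10 + 3·7·4 = 1110 ≡ 10.
  α_i^2 mod 11 = [1, 9, 9, 4, 5].
  S_2 = Σ v_i α_i^2 r_i = 1·1·8 + 5·9·7 + 6·9·6 + 7·4·10 + 3·5·4 = 987 ≡ 8.
  S = (7, 10, 8) ≠ 0, so r is not a codeword (an error is present).
Step 3: locate the error. For a single error e at position i, S_ℓ = v_i·e·α_i^ℓ, so α_err = S_1/S_0.
  S_0^{−1} = 7^{−1} = 8 (mod 11), so α_err = 10·8 = 80 ≡ 3 = α_3. Error position i = 3.
  Consistency check: S_2/S_1 = 8·10 = 80 ≡ 3 = α_err ✓ (single-error assumption holds).
Step 4: error magnitude e = S_0/v_3 = S_0·∏_{j≠3}(α_3 − α_j) = 7·2 = 14 ≡ 3 (mod 11).
Step 5: correct position 3: c_3 = r_3 − e = 6 − 3 ≡ 3 (mod 11). Hence c = [8, 7, 3, 10, 4].
  Check: interpolating c through the α_i gives m(x) = 5 + 3·x (degree < 2) with m(α_i) = c_i for every i, so c is indeed a codeword.


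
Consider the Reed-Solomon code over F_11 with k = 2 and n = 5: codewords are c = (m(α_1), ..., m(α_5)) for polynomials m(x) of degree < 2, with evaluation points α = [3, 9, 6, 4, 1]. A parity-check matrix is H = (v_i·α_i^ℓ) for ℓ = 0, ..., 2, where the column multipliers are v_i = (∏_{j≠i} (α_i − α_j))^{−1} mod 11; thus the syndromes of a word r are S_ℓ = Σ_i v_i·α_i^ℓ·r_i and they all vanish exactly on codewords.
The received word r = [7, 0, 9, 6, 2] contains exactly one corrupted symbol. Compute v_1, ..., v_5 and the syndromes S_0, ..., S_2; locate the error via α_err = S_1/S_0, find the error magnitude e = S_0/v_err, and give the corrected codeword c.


S = (3, 1, 4), error at position 4, error magnitude e = 2, c = [7, 0, 9, 4, 2].

Step 1: column multipliers v_i = (∏_{j≠i}(α_i − α_j))^{−1} mod 11.
  i = 1 (α = 3): (3−9)(3−6)(3−4)(3−1) = (−6)·(−3)·(−1)·2 = −36 ≡ 8, so v_1 = 8^{−1} = 7 (mod 11).
  i = 2 (α = 9): (9−3)(9−6)(9−4)(9−1) = 6·3·5·8 = 720 ≡ 5, so v_2 = 5^{−1} = 9 (mod 11).
  i = 3 (α = 6): (6−3)(6−9)(6−4)(6−1) = 3·(−3)·2·5 = −90 ≡ 9, so v_3 = 9^{−1} = 5 (mod 11).
  i = 4 (α = 4): (4−3)(4−9)(4−6)(4−1) = 1·(−5)·(−2)·3 = 30 ≡ 8, so v_4 = 8^{−1} = 7 (mod 11).
  i = 5 (α = 1): (1−3)(1−9)(1−6)(1−4) = (−2)·(−8)·(−5)·(−3) = 240 ≡ 9, so v_5 = 9^{−1} = 5 (mod 11).
  v = [7, 9, 5, 7, 5].
Step 2: syndromes of r = [7, 0, 9, 6, 2] (all sums mod 11).
  S_0 = Σ v_i r_i = 7·7 + 9·0 + 5·9 + 7·6 + 5·2 = 146 ≡ 3.
  S_1 = Σ v_i α_i r_i = 7·3·7 + 9·9·0 + 5·6·9 + 7·4·6 + 5·1·2 = 595 ≡ 1.
  α_i^2 mod 11 = [9, 4, 3, 5, 1].
  S_2 = Σ v_i α_i^2 r_i = 7·9·7 + 9·4·0 + 5·3·9 + 7·5·6 + 5·1·2 = 796 ≡ 4.
  S = (3, 1, 4) ≠ 0, so r is not a codeword (an error is present).
Step 3: locate the error. For a single error e at position i, S_ℓ = v_i·e·α_i^ℓ, so α_err = S_1/S_0.
  S_0^{−1} = 3^{−1} = 4 (mod 11), so α_err = 1·4 = 4 ≡ 4 = α_4. Error position i = 4.
  Consistency check: S_2/S_1 = 4·1 = 4 ≡ 4 = α_err ✓ (single-error assumption holds).
Step 4: error magnitude e = S_0/v_4 = S_0·∏_{j≠4}(α_4 − α_j) = 3·8 = 24 ≡ 2 (mod 11).
Step 5: correct position 4: c_4 = r_4 − e = 6 − 2 ≡ 4 (mod 11). Hence c = [7, 0, 9, 4, 2].
  Check: interpolating c through the α_i gives m(x) = 5 + 8·x (degree < 2) with m(α_i) = c_i for every i, so c is indeed a codeword.


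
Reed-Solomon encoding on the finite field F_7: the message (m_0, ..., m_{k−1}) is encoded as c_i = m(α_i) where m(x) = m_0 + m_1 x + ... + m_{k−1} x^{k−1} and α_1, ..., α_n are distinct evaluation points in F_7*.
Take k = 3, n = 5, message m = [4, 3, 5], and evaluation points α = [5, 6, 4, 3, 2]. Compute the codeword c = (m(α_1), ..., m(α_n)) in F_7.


c = [4, 6, 5, 2, 2]

Message polynomial: m(x) = 4 + 3·x + 5·x^2 (mod 7).
For each evaluation point α_i, compute m(α_i) mod 7:
  α_1 = 5: Horner steps 5 → 0 → 4, so m(5) = 4.
  α_2 = 6: Horner steps 5 → 5 → 6, so m(6) = 6.
  α_3 = 4: Horner steps 5 → 2 → 5, so m(4) = 5.
  α_4 = 3: Horner steps 5 → 4 → 2, so m(3) = 2.
  α_5 = 2: Horner steps 5 → 6 → 2, so m(2) = 2.
Codeword c = [4, 6, 5, 2, 2] ∈ F_7^5.


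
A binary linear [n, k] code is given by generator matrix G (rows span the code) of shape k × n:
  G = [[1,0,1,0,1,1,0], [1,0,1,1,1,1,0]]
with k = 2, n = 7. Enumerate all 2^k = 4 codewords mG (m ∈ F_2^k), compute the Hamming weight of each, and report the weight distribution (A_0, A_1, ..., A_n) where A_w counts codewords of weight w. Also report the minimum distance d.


Weight distribution: A_0 = 1, A_1 = 1, A_4 = 1, A_5 = 1. Minimum distance d = 1.

Enumerate all 2^2 = 4 messages m ∈ F_2^2.
For each, compute codeword c = mG in F_2^7, then tally its weight.
  m = 00 → c = 0000000, weight = 0.
  m = 10 → c = 1010110, weight = 4.
  m = 01 → c = 1011110, weight = 5.
  m = 11 → c = 0001000, weight = 1.
Tally weights:
  weight 0: 1 codewords.
  weight 1: 1 codewords.
  weight 4: 1 codewords.
  weight 5: 1 codewords.
Minimum distance d = smallest w > 0 with A_w > 0 = 1.
Sanity: Σ A_w = 4 = 2^2 = 4 ✓.


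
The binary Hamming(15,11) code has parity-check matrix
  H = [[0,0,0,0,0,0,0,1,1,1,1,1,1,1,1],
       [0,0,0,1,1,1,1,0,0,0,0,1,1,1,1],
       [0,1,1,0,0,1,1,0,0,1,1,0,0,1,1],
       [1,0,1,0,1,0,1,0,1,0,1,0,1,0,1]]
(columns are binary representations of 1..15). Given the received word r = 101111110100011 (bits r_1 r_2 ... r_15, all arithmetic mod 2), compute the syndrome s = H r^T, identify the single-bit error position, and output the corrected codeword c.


s = (0, 0, 0, 1)^T, error position = 1, corrected codeword c = 001111110100011

Compute s = H r^T mod 2 one row at a time:
  s_1 = 1 + 0 + 1 + 0 + 0 + 0 + 1 + 1 = 4 ≡ 0 (mod 2).
  s_2 = 1 + 1 + 1 + 1 + 0 + 0 + 1 + 1 = 6 ≡ 0 (mod 2).
  s_3 = 0 + 1 + 1 + 1 + 1 + 0 + 1 + 1 = 6 ≡ 0 (mod 2).
  s_4 = 1 + 1 + 1 + 1 + 0 + 0 + 0 + 1 = 5 ≡ 1 (mod 2).
s = (0, 0, 0, 1)^T — this equals column 1 of H (binary 0001), so error is at position 1.
Correct: flip bit 1 of r = 101111110100011 to get c = 001111110100011.


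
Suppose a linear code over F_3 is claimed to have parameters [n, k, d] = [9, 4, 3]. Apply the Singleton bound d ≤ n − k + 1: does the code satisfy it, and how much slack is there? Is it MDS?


Singleton RHS = n − k + 1 = 6, slack = 3, bound satisfied, not MDS.

Singleton bound: d ≤ n − k + 1.
Here n = 9, k = 4, so n − k + 1 = 6.
Given d = 3, check d ≤ 6: YES.
Slack = (n − k + 1) − d = 3.
The code is NOT MDS (slack = 3 > 0).
Description: the claimed parameters are [9, 4, 3]_3; such a code would be non-MDS.
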